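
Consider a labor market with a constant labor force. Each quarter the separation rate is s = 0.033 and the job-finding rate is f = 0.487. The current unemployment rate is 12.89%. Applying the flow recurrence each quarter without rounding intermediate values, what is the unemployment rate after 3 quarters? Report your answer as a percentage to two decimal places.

With a fixed labor force, u_{t+1} = u_t + s·(1−u_t) − f·u_t = u_t·(1−s−f) + s.
Here 1−s−f = 0.480 and s = 0.033.
u_1 = 0.128900 × 0.480 + 0.033 = 0.094872.
u_2 = 0.094872 × 0.480 + 0.033 = 0.078539.
u_3 = 0.078539 × 0.480 + 0.033 = 0.070699.

Unemployment rate after three quarters ≈ 7.07%.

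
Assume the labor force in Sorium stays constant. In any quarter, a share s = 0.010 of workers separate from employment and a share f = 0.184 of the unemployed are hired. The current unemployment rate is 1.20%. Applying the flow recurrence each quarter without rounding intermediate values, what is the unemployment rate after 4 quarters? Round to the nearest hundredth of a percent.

Unemployment rate after four quarters ≈ 3.49%.

With a fixed labor force, u_{t+1} = u_t + s·(1−u_t) − f·u_t = u_t·(1−s−f) + s.
Here 1−s−f = 0.806 and s = 0.010.
u_1 = 0.012000 × 0.806 + 0.010 = 0.019672.
u_2 = 0.019672 × 0.806 + 0.010 = 0.025856.
u_3 = 0.025856 × 0.806 + 0.010 = 0.030840.
u_4 = 0.030840 × 0.806 + 0.010 = 0.034857.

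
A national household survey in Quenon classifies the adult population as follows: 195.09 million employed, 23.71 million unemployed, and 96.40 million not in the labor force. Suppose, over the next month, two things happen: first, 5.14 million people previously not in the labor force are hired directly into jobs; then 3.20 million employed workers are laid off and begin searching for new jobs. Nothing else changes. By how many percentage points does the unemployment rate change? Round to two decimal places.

The unemployment rate changes by +1.18 percentage points.

Initially, labor force = 195.09 + 23.71 = 218.80 million, so u = 23.71/218.80 = 10.84%.
After the first change, employed and labor force both rise by 5.14; unemployed unchanged → E = 200.23, U = 23.71, labor force = 223.94 million.
After the second change, employed falls and unemployed rises by 3.20; labor force unchanged → E = 197.03, U = 26.91, labor force = 223.94 million.
New unemployment rate = 26.91 / 223.94 = 12.02%.
Change = 12.02% − 10.84% = +1.18 percentage points.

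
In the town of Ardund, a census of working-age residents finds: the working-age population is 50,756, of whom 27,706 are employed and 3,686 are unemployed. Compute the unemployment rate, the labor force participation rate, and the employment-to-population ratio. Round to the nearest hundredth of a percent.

Unemployment rate ≈ 11.74%; labor force participation rate ≈ 61.85%; employment-population ratio ≈ 54.59%.

Labor force = employed + unemployed = 27,706 + 3,686 = 31,392.
Unemployment rate = 3,686 / 31,392 = 11.74%.
Labor force participation rate = 31,392 / 50,756 = 61.85%.
Employment-population ratio = 27,706 / 50,756 = 54.59%.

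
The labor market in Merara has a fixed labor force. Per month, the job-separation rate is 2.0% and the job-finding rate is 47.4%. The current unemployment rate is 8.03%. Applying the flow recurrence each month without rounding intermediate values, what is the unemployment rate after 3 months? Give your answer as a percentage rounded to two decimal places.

Unemployment rate after three months ≈ 4.56%.

With a fixed labor force, u_{t+1} = u_t + s·(1−u_t) − f·u_t = u_t·(1−s−f) + s.
Here 1−s−f = 0.506 and s = 0.020.
u_1 = 0.080300 × 0.506 + 0.020 = 0.060632.
u_2 = 0.060632 × 0.506 + 0.020 = 0.050680.
u_3 = 0.050680 × 0.506 + 0.020 = 0.045644.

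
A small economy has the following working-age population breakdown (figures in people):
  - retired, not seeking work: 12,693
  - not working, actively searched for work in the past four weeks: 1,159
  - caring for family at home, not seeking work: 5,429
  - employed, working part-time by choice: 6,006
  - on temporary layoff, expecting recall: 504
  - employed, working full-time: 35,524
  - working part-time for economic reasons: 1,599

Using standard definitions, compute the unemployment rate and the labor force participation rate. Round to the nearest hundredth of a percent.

Unemployment rate ≈ 3.71%; labor force participation rate ≈ 71.20%.

Employed = 6,006 + 35,524 + 1,599 = 43,129 (anyone who worked, including part-time for economic reasons, counts as employed).
Unemployed = 1,159 + 504 = 1,663 (jobless and actively searching, or on temporary layoff).
Labor force = 43,129 + 1,663 = 44,792.
Not in labor force = 12,693 + 5,429 = 18,122 (those not working and not actively searching are outside the labor force).
Civilian working-age population = 44,792 + 18,122 = 62,914.
Unemployment rate = 1,663 / 44,792 = 3.71%.
Labor force participation rate = 44,792 / 62,914 = 71.20%.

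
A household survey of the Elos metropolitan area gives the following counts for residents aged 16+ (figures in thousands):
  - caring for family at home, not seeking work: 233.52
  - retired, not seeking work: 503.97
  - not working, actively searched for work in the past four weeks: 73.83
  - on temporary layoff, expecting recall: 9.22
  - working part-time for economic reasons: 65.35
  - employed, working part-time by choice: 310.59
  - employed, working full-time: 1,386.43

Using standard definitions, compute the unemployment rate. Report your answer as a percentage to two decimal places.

Employed = 65.35 + 310.59 + 1,386.43 = 1,762.37 thousand (anyone who worked, including part-time for economic reasons, counts as employed).
Unemployed = 73.83 + 9.22 = 83.05 thousand (jobless and actively searching, or on temporary layoff).
Labor force = 1,762.37 + 83.05 = 1,845.42 thousand.
Unemployment rate = 83.05 / 1,845.42 = 4.50%.

Unemployment rate ≈ 4.50%.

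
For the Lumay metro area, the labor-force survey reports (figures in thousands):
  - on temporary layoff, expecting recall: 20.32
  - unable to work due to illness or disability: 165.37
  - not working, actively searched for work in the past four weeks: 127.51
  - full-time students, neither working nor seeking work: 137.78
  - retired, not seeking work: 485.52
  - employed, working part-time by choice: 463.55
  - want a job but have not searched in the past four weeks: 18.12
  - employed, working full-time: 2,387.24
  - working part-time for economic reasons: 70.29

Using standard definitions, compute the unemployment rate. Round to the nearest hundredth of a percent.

Unemployment rate ≈ 4.82%.

Employed = 463.55 + 2,387.24 + 70.29 = 2,921.08 thousand (anyone who worked, including part-time for economic reasons, counts as employed).
Unemployed = 20.32 + 127.51 = 147.83 thousand (jobless and actively searching, or on temporary layoff).
Labor force = 2,921.08 + 147.83 = 3,068.91 thousand.
Unemployment rate = 147.83 / 3,068.91 = 4.82%.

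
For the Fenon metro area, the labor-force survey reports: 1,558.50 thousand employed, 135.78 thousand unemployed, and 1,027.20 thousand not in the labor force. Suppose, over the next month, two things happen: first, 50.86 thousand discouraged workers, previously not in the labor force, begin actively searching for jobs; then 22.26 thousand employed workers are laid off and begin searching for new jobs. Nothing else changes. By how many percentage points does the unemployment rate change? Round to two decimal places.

The unemployment rate changes by +3.96 percentage points.

Initially, labor force = 1,558.50 + 135.78 = 1,694.28 thousand, so u = 135.78/1,694.28 = 8.01%.
After the first change, unemployed and labor force both rise by 50.86 → E = 1,558.50, U = 186.64, labor force = 1,745.14 thousand.
After the second change, employed falls and unemployed rises by 22.26; labor force unchanged → E = 1,536.24, U = 208.90, labor force = 1,745.14 thousand.
New unemployment rate = 208.90 / 1,745.14 = 11.97%.
Change = 11.97% − 8.01% = +3.96 percentage points.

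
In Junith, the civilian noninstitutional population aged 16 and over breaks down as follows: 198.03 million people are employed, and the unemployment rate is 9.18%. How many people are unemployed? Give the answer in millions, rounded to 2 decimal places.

About 20.02 million are unemployed.

Let U be the number unemployed. The labor force is E + U, and U/(E+U) = 0.0918.
So U = 0.0918 × 198.03 / (1 − 0.0918) = 18.1792 / 0.9082 ≈ 20.02 million.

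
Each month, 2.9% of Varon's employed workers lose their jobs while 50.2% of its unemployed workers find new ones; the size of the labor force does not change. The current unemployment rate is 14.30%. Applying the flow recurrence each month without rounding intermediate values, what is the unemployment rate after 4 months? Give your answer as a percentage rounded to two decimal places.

Unemployment rate after four months ≈ 5.89%.

With a fixed labor force, u_{t+1} = u_t + s·(1−u_t) − f·u_t = u_t·(1−s−f) + s.
Here 1−s−f = 0.469 and s = 0.029.
u_1 = 0.143000 × 0.469 + 0.029 = 0.096067.
u_2 = 0.096067 × 0.469 + 0.029 = 0.074055.
u_3 = 0.074055 × 0.469 + 0.029 = 0.063732.
u_4 = 0.063732 × 0.469 + 0.029 = 0.058890.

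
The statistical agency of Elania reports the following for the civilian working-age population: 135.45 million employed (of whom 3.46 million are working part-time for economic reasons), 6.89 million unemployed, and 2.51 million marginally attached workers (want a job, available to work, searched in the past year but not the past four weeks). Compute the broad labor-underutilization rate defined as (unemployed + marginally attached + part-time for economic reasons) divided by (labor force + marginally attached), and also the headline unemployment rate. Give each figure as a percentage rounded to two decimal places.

Broad underutilization rate ≈ 8.88%; headline unemployment rate ≈ 4.84%.

Labor force = 135.45 + 6.89 = 142.34 million.
Numerator = 6.89 + 2.51 + 3.46 = 12.86 million.
Denominator = 142.34 + 2.51 = 144.85 million.
Broad rate = 12.86 / 144.85 = 8.88%.
Headline unemployment rate = 6.89 / 142.34 = 4.84%.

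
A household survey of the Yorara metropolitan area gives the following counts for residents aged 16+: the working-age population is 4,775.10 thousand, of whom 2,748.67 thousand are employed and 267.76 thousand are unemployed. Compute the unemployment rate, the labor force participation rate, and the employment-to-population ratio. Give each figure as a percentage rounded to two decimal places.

Unemployment rate ≈ 8.88%; labor force participation rate ≈ 63.17%; employment-population ratio ≈ 57.56%.

Labor force = employed + unemployed = 2,748.67 + 267.76 = 3,016.43 thousand.
Unemployment rate = 267.76 / 3,016.43 = 8.88%.
Labor force participation rate = 3,016.43 / 4,775.10 = 63.17%.
Employment-population ratio = 2,748.67 / 4,775.10 = 57.56%.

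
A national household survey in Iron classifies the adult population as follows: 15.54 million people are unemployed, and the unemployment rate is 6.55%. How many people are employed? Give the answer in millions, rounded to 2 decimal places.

Labor force = U / u = 15.54 / 0.0655 ≈ 237.25 million.
Employed = labor force − unemployed = 237.25 − 15.54 = 221.71 million.

About 221.71 million are employed.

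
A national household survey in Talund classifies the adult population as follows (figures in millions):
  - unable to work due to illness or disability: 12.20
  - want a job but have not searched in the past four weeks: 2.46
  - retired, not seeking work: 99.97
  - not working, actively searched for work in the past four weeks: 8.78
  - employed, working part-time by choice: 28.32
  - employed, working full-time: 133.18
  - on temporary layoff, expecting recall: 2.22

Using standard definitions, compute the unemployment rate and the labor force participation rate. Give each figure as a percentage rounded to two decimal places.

Employed = 28.32 + 133.18 = 161.50 million.
Unemployed = 8.78 + 2.22 = 11.00 million (jobless and actively searching, or on temporary layoff).
Labor force = 161.50 + 11.00 = 172.50 million.
Not in labor force = 12.20 + 2.46 + 99.97 = 114.63 million (those not working and not actively searching are outside the labor force — including those who want a job but have given up searching).
Civilian working-age population = 172.50 + 114.63 = 287.13 million.
Unemployment rate = 11.00 / 172.50 = 6.38%.
Labor force participation rate = 172.50 / 287.13 = 60.08%.

Unemployment rate ≈ 6.38%; labor force participation rate ≈ 60.08%.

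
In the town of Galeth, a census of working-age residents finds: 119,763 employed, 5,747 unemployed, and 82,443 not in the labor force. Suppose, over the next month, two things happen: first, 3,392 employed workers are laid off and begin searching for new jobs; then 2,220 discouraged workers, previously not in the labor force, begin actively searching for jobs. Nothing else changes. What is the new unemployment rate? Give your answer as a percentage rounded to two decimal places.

New unemployment rate ≈ 8.89%.

Initially, labor force = 119,763 + 5,747 = 125,510, so u = 5,747/125,510 = 4.58%.
After the first change, employed falls and unemployed rises by 3,392; labor force unchanged → E = 116,371, U = 9,139, labor force = 125,510.
After the second change, unemployed and labor force both rise by 2,220 → E = 116,371, U = 11,359, labor force = 127,730.
New unemployment rate = 11,359 / 127,730 = 8.89%.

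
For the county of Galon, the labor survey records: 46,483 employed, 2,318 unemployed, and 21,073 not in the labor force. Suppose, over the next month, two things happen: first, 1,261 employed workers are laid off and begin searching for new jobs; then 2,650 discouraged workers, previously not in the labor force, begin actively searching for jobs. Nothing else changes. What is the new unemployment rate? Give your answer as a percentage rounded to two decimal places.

New unemployment rate ≈ 12.11%.

Initially, labor force = 46,483 + 2,318 = 48,801, so u = 2,318/48,801 = 4.75%.
After the first change, employed falls and unemployed rises by 1,261; labor force unchanged → E = 45,222, U = 3,579, labor force = 48,801.
After the second change, unemployed and labor force both rise by 2,650 → E = 45,222, U = 6,229, labor force = 51,451.
New unemployment rate = 6,229 / 51,451 = 12.11%.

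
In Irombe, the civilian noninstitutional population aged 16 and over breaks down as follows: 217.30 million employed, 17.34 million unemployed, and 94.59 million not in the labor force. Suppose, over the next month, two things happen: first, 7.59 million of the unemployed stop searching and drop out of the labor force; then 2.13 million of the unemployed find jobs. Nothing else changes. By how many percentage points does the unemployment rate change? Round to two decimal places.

The unemployment rate changes by −4.03 percentage points.

Initially, labor force = 217.30 + 17.34 = 234.64 million, so u = 17.34/234.64 = 7.39%.
After the first change, unemployed and labor force both fall by 7.59 → E = 217.30, U = 9.75, labor force = 227.05 million.
After the second change, unemployed falls and employed rises by 2.13; labor force unchanged → E = 219.43, U = 7.62, labor force = 227.05 million.
New unemployment rate = 7.62 / 227.05 = 3.36%.
Change = 3.36% − 7.39% = −4.03 percentage points.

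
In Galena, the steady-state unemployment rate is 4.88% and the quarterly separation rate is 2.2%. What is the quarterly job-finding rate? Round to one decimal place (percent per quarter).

From u* = s/(s+f): f = s·(1−u)/u.
f = 2.2 × (1 − 0.0488) / 0.0488 = 2.0926 / 0.0488 ≈ 42.9% per quarter.

Job-finding rate ≈ 42.9% per quarter.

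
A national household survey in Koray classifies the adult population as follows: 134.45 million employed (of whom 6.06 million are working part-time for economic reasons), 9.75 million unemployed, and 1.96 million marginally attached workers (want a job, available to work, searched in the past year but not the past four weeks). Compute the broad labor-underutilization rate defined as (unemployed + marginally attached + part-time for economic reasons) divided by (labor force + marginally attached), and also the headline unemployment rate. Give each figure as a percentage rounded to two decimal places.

Broad underutilization rate ≈ 12.16%; headline unemployment rate ≈ 6.76%.

Labor force = 134.45 + 9.75 = 144.20 million.
Numerator = 9.75 + 1.96 + 6.06 = 17.77 million.
Denominator = 144.20 + 1.96 = 146.16 million.
Broad rate = 17.77 / 146.16 = 12.16%.
Headline unemployment rate = 9.75 / 144.20 = 6.76%.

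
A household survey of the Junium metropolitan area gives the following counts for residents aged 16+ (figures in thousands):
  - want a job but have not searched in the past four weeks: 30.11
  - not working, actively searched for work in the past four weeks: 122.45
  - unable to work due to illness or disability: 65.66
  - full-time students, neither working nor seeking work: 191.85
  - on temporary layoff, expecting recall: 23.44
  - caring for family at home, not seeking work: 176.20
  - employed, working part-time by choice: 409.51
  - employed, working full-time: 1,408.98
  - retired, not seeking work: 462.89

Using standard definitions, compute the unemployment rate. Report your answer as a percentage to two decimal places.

Employed = 409.51 + 1,408.98 = 1,818.49 thousand.
Unemployed = 122.45 + 23.44 = 145.89 thousand (jobless and actively searching, or on temporary layoff).
Labor force = 1,818.49 + 145.89 = 1,964.38 thousand.
Unemployment rate = 145.89 / 1,964.38 = 7.43%.

Unemployment rate ≈ 7.43%.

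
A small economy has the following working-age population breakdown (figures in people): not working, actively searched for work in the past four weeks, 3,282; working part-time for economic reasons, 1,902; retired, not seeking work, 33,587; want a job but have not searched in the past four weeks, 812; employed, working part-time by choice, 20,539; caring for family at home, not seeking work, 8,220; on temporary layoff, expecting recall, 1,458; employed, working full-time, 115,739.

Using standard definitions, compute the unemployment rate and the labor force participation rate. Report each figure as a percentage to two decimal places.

Employed = 1,902 + 20,539 + 115,739 = 138,180 (anyone who worked, including part-time for economic reasons, counts as employed).
Unemployed = 3,282 + 1,458 = 4,740 (jobless and actively searching, or on temporary layoff).
Labor force = 138,180 + 4,740 = 142,920.
Not in labor force = 33,587 + 812 + 8,220 = 42,619 (those not working and not actively searching are outside the labor force — including those who want a job but have given up searching).
Civilian working-age population = 142,920 + 42,619 = 185,539.
Unemployment rate = 4,740 / 142,920 = 3.32%.
Labor force participation rate = 142,920 / 185,539 = 77.03%.

Unemployment rate ≈ 3.32%; labor force participation rate ≈ 77.03%.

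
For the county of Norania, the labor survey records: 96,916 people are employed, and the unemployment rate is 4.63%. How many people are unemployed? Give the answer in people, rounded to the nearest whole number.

About 4,705 are unemployed.

Let U be the number unemployed. The labor force is E + U, and U/(E+U) = 0.0463.
So U = 0.0463 × 96,916 / (1 − 0.0463) = 4487.21 / 0.9537 ≈ 4,705.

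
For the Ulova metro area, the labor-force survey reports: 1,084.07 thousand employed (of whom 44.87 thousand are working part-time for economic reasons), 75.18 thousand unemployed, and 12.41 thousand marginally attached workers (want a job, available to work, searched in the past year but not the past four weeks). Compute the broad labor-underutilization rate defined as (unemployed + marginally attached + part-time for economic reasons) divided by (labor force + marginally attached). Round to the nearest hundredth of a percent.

Broad underutilization rate ≈ 11.31%.

Labor force = 1,084.07 + 75.18 = 1,159.25 thousand.
Numerator = 75.18 + 12.41 + 44.87 = 132.46 thousand.
Denominator = 1,159.25 + 12.41 = 1,171.66 thousand.
Broad rate = 132.46 / 1,171.66 = 11.31%.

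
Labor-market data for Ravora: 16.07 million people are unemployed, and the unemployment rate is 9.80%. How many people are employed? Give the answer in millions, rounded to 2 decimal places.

Labor force = U / u = 16.07 / 0.0980 ≈ 163.98 million.
Employed = labor force − unemployed = 163.98 − 16.07 = 147.91 million.

About 147.91 million are employed.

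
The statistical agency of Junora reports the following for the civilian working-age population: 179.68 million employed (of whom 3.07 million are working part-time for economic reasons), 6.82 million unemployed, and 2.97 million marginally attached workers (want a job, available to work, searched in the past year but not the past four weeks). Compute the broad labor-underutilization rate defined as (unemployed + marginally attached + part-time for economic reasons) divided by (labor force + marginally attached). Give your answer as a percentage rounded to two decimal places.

Broad underutilization rate ≈ 6.79%.

Labor force = 179.68 + 6.82 = 186.50 million.
Numerator = 6.82 + 2.97 + 3.07 = 12.86 million.
Denominator = 186.50 + 2.97 = 189.47 million.
Broad rate = 12.86 / 189.47 = 6.79%.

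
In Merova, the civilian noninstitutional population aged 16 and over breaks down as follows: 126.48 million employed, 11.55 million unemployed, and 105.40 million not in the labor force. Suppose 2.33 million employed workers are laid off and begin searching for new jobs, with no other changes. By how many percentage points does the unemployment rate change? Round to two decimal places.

Initially, labor force = 126.48 + 11.55 = 138.03 million, so u = 11.55/138.03 = 8.37%.
After the change, employed falls and unemployed rises by 2.33; labor force unchanged → E = 124.15, U = 13.88, labor force = 138.03 million.
New unemployment rate = 13.88 / 138.03 = 10.06%.
Change = 10.06% − 8.37% = +1.69 percentage points.

The unemployment rate changes by +1.69 percentage points.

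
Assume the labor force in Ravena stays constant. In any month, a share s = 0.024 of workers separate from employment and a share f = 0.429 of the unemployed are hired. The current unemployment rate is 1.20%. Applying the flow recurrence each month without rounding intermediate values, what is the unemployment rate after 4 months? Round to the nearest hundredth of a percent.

With a fixed labor force, u_{t+1} = u_t + s·(1−u_t) − f·u_t = u_t·(1−s−f) + s.
Here 1−s−f = 0.547 and s = 0.024.
u_1 = 0.012000 × 0.547 + 0.024 = 0.030564.
u_2 = 0.030564 × 0.547 + 0.024 = 0.040719.
u_3 = 0.040719 × 0.547 + 0.024 = 0.046273.
u_4 = 0.046273 × 0.547 + 0.024 = 0.049311.

Unemployment rate after four months ≈ 4.93%.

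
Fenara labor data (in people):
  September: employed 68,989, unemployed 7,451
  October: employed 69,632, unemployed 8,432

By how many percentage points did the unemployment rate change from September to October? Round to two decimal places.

September: labor force = 68,989 + 7,451 = 76,440; u = 7,451/76,440 = 9.75%.
October: labor force = 69,632 + 8,432 = 78,064; u = 8,432/78,064 = 10.80%.
Change = 10.80% − 9.75% = +1.05 pp.

The unemployment rate changed by +1.05 percentage points.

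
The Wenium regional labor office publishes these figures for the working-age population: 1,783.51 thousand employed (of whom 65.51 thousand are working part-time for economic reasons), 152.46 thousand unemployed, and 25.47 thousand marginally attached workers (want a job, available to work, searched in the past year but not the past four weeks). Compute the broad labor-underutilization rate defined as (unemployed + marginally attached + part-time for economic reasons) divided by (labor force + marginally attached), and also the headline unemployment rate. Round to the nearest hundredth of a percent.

Broad underutilization rate ≈ 12.41%; headline unemployment rate ≈ 7.88%.

Labor force = 1,783.51 + 152.46 = 1,935.97 thousand.
Numerator = 152.46 + 25.47 + 65.51 = 243.44 thousand.
Denominator = 1,935.97 + 25.47 = 1,961.44 thousand.
Broad rate = 243.44 / 1,961.44 = 12.41%.
Headline unemployment rate = 152.46 / 1,935.97 = 7.88%.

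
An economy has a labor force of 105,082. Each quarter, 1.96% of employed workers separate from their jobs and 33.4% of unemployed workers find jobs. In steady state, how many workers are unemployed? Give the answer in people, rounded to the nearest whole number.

About 5,825 are unemployed in steady state.

Steady-state unemployment rate u* = s/(s+f) = 1.96/(1.96+33.4) = 0.055430.
Unemployed = u* × labor force = 0.055430 × 105,082 ≈ 5,825.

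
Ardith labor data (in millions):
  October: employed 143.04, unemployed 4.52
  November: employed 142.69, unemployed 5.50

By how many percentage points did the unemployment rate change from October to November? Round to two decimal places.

October: labor force = 143.04 + 4.52 = 147.56; u = 4.52/147.56 = 3.06%.
November: labor force = 142.69 + 5.50 = 148.19; u = 5.50/148.19 = 3.71%.
Change = 3.71% − 3.06% = +0.65 pp.

The unemployment rate changed by +0.65 percentage points.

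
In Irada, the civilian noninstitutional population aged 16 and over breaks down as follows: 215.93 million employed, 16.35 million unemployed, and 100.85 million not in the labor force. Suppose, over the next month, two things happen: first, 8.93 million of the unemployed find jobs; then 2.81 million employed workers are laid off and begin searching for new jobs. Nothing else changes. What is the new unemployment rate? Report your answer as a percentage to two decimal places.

Initially, labor force = 215.93 + 16.35 = 232.28 million, so u = 16.35/232.28 = 7.04%.
After the first change, unemployed falls and employed rises by 8.93; labor force unchanged → E = 224.86, U = 7.42, labor force = 232.28 million.
After the second change, employed falls and unemployed rises by 2.81; labor force unchanged → E = 222.05, U = 10.23, labor force = 232.28 million.
New unemployment rate = 10.23 / 232.28 = 4.40%.

New unemployment rate ≈ 4.40%.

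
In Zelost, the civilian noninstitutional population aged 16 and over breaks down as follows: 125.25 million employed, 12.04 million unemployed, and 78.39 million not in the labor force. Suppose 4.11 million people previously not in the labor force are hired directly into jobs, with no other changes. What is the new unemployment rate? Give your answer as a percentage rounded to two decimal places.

New unemployment rate ≈ 8.51%.

Initially, labor force = 125.25 + 12.04 = 137.29 million, so u = 12.04/137.29 = 8.77%.
After the change, employed and labor force both rise by 4.11; unemployed unchanged → E = 129.36, U = 12.04, labor force = 141.40 million.
New unemployment rate = 12.04 / 141.40 = 8.51%.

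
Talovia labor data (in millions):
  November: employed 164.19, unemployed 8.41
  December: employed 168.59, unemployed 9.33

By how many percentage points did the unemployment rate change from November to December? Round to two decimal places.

November: labor force = 164.19 + 8.41 = 172.60; u = 8.41/172.60 = 4.87%.
December: labor force = 168.59 + 9.33 = 177.92; u = 9.33/177.92 = 5.24%.
Change = 5.24% − 4.87% = +0.37 pp.

The unemployment rate changed by +0.37 percentage points.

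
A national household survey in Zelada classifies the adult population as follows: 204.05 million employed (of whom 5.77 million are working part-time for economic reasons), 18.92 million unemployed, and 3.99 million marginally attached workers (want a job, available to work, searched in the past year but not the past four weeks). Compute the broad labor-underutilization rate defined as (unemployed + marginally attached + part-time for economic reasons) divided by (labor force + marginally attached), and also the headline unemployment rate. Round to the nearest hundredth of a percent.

Broad underutilization rate ≈ 12.64%; headline unemployment rate ≈ 8.49%.

Labor force = 204.05 + 18.92 = 222.97 million.
Numerator = 18.92 + 3.99 + 5.77 = 28.68 million.
Denominator = 222.97 + 3.99 = 226.96 million.
Broad rate = 28.68 / 226.96 = 12.64%.
Headline unemployment rate = 18.92 / 222.97 = 8.49%.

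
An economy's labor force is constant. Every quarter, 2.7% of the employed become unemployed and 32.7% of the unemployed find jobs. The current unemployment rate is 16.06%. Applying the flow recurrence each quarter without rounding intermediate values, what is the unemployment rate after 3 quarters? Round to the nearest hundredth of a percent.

Unemployment rate after three quarters ≈ 9.90%.

With a fixed labor force, u_{t+1} = u_t + s·(1−u_t) − f·u_t = u_t·(1−s−f) + s.
Here 1−s−f = 0.646 and s = 0.027.
u_1 = 0.160600 × 0.646 + 0.027 = 0.130748.
u_2 = 0.130748 × 0.646 + 0.027 = 0.111463.
u_3 = 0.111463 × 0.646 + 0.027 = 0.099005.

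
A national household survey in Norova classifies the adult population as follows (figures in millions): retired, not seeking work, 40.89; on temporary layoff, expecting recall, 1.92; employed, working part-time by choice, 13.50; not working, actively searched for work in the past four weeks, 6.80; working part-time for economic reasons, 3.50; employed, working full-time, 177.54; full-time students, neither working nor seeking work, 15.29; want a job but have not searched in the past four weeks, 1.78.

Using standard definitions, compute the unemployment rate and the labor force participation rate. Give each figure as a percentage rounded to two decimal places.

Employed = 13.50 + 3.50 + 177.54 = 194.54 million (anyone who worked, including part-time for economic reasons, counts as employed).
Unemployed = 1.92 + 6.80 = 8.72 million (jobless and actively searching, or on temporary layoff).
Labor force = 194.54 + 8.72 = 203.26 million.
Not in labor force = 40.89 + 15.29 + 1.78 = 57.96 million (those not working and not actively searching are outside the labor force — including those who want a job but have given up searching).
Civilian working-age population = 203.26 + 57.96 = 261.22 million.
Unemployment rate = 8.72 / 203.26 = 4.29%.
Labor force participation rate = 203.26 / 261.22 = 77.81%.

Unemployment rate ≈ 4.29%; labor force participation rate ≈ 77.81%.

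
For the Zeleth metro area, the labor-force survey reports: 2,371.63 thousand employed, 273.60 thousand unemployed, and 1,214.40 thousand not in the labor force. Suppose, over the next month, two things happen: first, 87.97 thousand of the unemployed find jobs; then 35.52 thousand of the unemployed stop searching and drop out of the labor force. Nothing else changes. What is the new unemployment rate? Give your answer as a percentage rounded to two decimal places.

Initially, labor force = 2,371.63 + 273.60 = 2,645.23 thousand, so u = 273.60/2,645.23 = 10.34%.
After the first change, unemployed falls and employed rises by 87.97; labor force unchanged → E = 2,459.60, U = 185.63, labor force = 2,645.23 thousand.
After the second change, unemployed and labor force both fall by 35.52 → E = 2,459.60, U = 150.11, labor force = 2,609.71 thousand.
New unemployment rate = 150.11 / 2,609.71 = 5.75%.

New unemployment rate ≈ 5.75%.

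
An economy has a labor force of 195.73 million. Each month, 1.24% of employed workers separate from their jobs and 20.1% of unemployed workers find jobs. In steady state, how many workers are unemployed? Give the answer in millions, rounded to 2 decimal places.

About 11.37 million are unemployed in steady state.

Steady-state unemployment rate u* = s/(s+f) = 1.24/(1.24+20.1) = 0.058107.
Unemployed = u* × labor force = 0.058107 × 195.73 ≈ 11.37 million.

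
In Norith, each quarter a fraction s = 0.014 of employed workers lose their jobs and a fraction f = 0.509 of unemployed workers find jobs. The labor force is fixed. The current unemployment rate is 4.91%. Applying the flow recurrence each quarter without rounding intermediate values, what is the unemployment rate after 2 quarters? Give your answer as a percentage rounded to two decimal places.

With a fixed labor force, u_{t+1} = u_t + s·(1−u_t) − f·u_t = u_t·(1−s−f) + s.
Here 1−s−f = 0.477 and s = 0.014.
u_1 = 0.049100 × 0.477 + 0.014 = 0.037421.
u_2 = 0.037421 × 0.477 + 0.014 = 0.031850.

Unemployment rate after two quarters ≈ 3.18%.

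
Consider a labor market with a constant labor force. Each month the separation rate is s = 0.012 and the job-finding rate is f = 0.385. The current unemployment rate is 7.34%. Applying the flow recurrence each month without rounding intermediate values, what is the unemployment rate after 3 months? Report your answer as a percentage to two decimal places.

With a fixed labor force, u_{t+1} = u_t + s·(1−u_t) − f·u_t = u_t·(1−s−f) + s.
Here 1−s−f = 0.603 and s = 0.012.
u_1 = 0.073400 × 0.603 + 0.012 = 0.056260.
u_2 = 0.056260 × 0.603 + 0.012 = 0.045925.
u_3 = 0.045925 × 0.603 + 0.012 = 0.039693.

Unemployment rate after three months ≈ 3.97%.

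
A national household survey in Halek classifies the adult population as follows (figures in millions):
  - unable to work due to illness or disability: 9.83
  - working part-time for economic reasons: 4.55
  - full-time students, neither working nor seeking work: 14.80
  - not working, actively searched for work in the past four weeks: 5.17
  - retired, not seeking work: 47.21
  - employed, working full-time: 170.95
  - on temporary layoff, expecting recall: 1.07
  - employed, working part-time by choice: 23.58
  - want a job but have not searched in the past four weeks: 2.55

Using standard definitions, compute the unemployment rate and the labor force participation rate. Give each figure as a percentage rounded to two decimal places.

Employed = 4.55 + 170.95 + 23.58 = 199.08 million (anyone who worked, including part-time for economic reasons, counts as employed).
Unemployed = 5.17 + 1.07 = 6.24 million (jobless and actively searching, or on temporary layoff).
Labor force = 199.08 + 6.24 = 205.32 million.
Not in labor force = 9.83 + 14.80 + 47.21 + 2.55 = 74.39 million (those not working and not actively searching are outside the labor force — including those who want a job but have given up searching).
Civilian working-age population = 205.32 + 74.39 = 279.71 million.
Unemployment rate = 6.24 / 205.32 = 3.04%.
Labor force participation rate = 205.32 / 279.71 = 73.40%.

Unemployment rate ≈ 3.04%; labor force participation rate ≈ 73.40%.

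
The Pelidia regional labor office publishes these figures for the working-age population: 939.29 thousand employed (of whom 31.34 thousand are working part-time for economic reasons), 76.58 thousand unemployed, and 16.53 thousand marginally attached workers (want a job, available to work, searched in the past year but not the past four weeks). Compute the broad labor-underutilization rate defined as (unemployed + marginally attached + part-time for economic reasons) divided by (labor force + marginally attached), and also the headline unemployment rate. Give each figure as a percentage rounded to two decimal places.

Broad underutilization rate ≈ 12.05%; headline unemployment rate ≈ 7.54%.

Labor force = 939.29 + 76.58 = 1,015.87 thousand.
Numerator = 76.58 + 16.53 + 31.34 = 124.45 thousand.
Denominator = 1,015.87 + 16.53 = 1,032.40 thousand.
Broad rate = 124.45 / 1,032.40 = 12.05%.
Headline unemployment rate = 76.58 / 1,015.87 = 7.54%.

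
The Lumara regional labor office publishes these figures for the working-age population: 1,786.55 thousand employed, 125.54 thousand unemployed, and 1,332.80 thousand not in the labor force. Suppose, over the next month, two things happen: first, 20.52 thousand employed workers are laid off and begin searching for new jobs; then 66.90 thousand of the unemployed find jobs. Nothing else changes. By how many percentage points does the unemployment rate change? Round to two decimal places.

Initially, labor force = 1,786.55 + 125.54 = 1,912.09 thousand, so u = 125.54/1,912.09 = 6.57%.
After the first change, employed falls and unemployed rises by 20.52; labor force unchanged → E = 1,766.03, U = 146.06, labor force = 1,912.09 thousand.
After the second change, unemployed falls and employed rises by 66.90; labor force unchanged → E = 1,832.93, U = 79.16, labor force = 1,912.09 thousand.
New unemployment rate = 79.16 / 1,912.09 = 4.14%.
Change = 4.14% − 6.57% = −2.43 percentage points.

The unemployment rate changes by −2.43 percentage points.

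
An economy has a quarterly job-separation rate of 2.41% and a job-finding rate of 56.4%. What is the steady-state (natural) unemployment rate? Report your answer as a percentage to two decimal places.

At steady state the flows balance: s·E = f·U, so U/(E+U) = s/(s+f).
u* = 2.41 / (2.41 + 56.4) = 2.41 / 58.81 = 4.10%.

Steady-state unemployment rate ≈ 4.10%.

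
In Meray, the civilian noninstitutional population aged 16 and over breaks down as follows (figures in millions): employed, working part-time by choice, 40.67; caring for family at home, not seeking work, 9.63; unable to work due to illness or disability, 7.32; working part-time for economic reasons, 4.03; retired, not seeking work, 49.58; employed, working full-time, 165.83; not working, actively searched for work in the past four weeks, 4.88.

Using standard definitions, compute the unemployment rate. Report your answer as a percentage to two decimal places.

Unemployment rate ≈ 2.27%.

Employed = 40.67 + 4.03 + 165.83 = 210.53 million (anyone who worked, including part-time for economic reasons, counts as employed).
Unemployed = 4.88 million.
Labor force = 210.53 + 4.88 = 215.41 million.
Unemployment rate = 4.88 / 215.41 = 2.27%.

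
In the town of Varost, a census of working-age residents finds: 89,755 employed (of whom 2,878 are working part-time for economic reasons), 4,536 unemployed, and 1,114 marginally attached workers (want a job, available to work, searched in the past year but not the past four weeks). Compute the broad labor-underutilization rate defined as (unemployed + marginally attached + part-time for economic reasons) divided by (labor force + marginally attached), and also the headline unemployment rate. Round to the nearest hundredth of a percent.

Labor force = 89,755 + 4,536 = 94,291.
Numerator = 4,536 + 1,114 + 2,878 = 8,528.
Denominator = 94,291 + 1,114 = 95,405.
Broad rate = 8,528 / 95,405 = 8.94%.
Headline unemployment rate = 4,536 / 94,291 = 4.81%.

Broad underutilization rate ≈ 8.94%; headline unemployment rate ≈ 4.81%.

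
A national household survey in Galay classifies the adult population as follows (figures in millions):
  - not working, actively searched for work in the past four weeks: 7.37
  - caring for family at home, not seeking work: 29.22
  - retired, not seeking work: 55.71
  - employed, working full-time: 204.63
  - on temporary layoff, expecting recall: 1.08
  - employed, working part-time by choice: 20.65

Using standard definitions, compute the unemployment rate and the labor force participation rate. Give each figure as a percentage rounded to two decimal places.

Employed = 204.63 + 20.65 = 225.28 million.
Unemployed = 7.37 + 1.08 = 8.45 million (jobless and actively searching, or on temporary layoff).
Labor force = 225.28 + 8.45 = 233.73 million.
Not in labor force = 29.22 + 55.71 = 84.93 million (those not working and not actively searching are outside the labor force).
Civilian working-age population = 233.73 + 84.93 = 318.66 million.
Unemployment rate = 8.45 / 233.73 = 3.62%.
Labor force participation rate = 233.73 / 318.66 = 73.35%.

Unemployment rate ≈ 3.62%; labor force participation rate ≈ 73.35%.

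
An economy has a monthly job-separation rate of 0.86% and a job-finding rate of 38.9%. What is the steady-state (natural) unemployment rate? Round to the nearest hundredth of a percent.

Steady-state unemployment rate ≈ 2.16%.

At steady state the flows balance: s·E = f·U, so U/(E+U) = s/(s+f).
u* = 0.86 / (0.86 + 38.9) = 0.86 / 39.76 = 2.16%.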